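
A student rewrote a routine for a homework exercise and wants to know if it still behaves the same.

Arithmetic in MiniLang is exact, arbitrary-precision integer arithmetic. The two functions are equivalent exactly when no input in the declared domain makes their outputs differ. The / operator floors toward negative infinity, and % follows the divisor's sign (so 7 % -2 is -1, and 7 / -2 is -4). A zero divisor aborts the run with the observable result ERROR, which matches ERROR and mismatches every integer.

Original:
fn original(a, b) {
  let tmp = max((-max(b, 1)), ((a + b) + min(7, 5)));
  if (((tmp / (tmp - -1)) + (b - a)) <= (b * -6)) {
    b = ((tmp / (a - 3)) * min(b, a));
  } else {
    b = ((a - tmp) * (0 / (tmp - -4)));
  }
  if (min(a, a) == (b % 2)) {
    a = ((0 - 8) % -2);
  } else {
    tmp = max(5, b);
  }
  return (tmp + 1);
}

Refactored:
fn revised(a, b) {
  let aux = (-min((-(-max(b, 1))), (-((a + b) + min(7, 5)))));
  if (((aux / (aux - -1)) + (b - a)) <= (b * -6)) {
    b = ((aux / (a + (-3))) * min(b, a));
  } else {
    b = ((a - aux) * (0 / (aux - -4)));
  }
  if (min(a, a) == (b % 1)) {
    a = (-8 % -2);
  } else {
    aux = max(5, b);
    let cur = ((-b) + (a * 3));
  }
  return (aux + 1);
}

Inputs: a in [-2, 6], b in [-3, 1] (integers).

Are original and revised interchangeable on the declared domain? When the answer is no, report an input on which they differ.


These are not equivalent — on a=0, b=-3 the outputs split (6 vs 3).
original: tmp := 2 | (((tmp / (tmp - -1)) + (b - a)) <= (b * -6)): true | b := 3 | (min(a, a) == (b % 2)): false | tmp := 5 | result 6
revised: aux := 2 | (((aux / (aux - -1)) + (b - a)) <= (b * -6)): true | b := 3 | (min(a, a) == (b % 1)): true | a := 0 | result 3
verdict: not equivalent; witness: a=0, b=-3


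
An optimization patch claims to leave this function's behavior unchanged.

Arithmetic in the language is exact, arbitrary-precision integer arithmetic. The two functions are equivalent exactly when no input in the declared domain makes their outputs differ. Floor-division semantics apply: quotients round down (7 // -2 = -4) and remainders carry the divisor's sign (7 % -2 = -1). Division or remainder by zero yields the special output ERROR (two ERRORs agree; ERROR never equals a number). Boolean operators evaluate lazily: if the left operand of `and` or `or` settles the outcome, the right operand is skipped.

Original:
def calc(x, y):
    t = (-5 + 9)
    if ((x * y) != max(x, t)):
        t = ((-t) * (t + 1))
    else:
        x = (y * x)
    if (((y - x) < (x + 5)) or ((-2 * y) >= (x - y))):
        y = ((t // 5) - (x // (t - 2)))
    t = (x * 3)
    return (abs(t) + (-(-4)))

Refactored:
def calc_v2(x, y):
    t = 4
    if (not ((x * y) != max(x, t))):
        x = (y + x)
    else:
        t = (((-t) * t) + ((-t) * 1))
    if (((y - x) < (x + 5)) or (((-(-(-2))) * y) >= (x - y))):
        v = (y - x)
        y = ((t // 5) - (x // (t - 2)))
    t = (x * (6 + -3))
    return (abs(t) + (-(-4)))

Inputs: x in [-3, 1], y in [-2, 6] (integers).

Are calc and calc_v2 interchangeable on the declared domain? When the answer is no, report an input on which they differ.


On input x=1, y=4, calc returns 16 while calc_v2 returns 19.
verdict: not equivalent; witness: x=1, y=4


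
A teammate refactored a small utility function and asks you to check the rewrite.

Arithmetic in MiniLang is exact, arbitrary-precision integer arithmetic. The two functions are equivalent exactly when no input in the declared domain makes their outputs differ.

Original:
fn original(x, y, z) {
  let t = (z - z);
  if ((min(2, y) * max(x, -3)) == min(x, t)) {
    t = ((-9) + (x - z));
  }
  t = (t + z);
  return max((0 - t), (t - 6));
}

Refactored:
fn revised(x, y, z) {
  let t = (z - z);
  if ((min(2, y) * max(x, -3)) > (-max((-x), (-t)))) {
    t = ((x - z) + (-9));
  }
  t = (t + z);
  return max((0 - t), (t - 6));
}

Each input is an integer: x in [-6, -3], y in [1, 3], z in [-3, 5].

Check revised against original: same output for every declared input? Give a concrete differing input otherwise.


Take x=-6, y=1, z=-3.
original: t := 0 | ((min(2, y) * max(x, -3)) == min(x, t)): false | t := -3 | result 3
revised: t := 0 | ((min(2, y) * max(x, -3)) > (-max((-x), (-t)))): true | t := -12 | t := -15 | result 15
3 != 15, so the rewrite changes behavior.
verdict: not equivalent; witness: x=-6, y=1, z=-3


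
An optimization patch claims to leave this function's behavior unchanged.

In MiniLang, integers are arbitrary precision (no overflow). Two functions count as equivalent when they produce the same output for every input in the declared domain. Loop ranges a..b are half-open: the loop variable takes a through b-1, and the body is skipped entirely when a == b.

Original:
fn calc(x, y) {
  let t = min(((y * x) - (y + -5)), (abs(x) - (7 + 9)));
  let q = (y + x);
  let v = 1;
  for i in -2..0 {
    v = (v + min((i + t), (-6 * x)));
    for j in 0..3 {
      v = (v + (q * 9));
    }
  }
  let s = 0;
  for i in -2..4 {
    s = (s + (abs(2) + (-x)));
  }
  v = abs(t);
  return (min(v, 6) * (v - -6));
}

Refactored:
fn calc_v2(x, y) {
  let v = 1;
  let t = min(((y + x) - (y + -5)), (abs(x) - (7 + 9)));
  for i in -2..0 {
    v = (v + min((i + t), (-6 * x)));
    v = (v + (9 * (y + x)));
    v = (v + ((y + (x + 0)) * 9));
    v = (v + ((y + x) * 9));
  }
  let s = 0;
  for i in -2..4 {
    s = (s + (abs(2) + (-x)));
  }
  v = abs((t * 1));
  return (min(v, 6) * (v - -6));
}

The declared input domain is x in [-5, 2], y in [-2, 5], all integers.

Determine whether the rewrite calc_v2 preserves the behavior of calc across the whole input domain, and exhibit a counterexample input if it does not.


Consider the input x=-5, y=3.
calc: t := -13 | q := -2 | v := 1 | iter i=-2: | v := -14 | iter j=0: | v := -32 | iter j=1: | v := -50 | iter j=2: | v := -68 | iter i=-1: | v := -82 | iter j=0: | v := -100 | iter j=1: | v := -118 | iter j=2: | v := -136 | s := 0 | iter i=-2: | s := 7 | iter i=-1: | s := 14 | iter i=0: | s := 21 | iter i=1: | s := 28 | iter i=2: | s := 35 | iter i=3: | s := 42 | v := 13 | result 114
calc_v2: v := 1 | t := -11 | iter i=-2: | v := -12 | v := -30 | v := -48 | v := -66 | iter i=-1: | v := -78 | v := -96 | v := -114 | v := -132 | s := 0 | iter i=-2: | s := 7 | iter i=-1: | s := 14 | iter i=0: | s := 21 | iter i=1: | s := 28 | iter i=2: | s := 35 | iter i=3: | s := 42 | v := 11 | result 102
114 != 102, so the rewrite changes behavior.
verdict: not equivalent; witness: x=-5, y=3


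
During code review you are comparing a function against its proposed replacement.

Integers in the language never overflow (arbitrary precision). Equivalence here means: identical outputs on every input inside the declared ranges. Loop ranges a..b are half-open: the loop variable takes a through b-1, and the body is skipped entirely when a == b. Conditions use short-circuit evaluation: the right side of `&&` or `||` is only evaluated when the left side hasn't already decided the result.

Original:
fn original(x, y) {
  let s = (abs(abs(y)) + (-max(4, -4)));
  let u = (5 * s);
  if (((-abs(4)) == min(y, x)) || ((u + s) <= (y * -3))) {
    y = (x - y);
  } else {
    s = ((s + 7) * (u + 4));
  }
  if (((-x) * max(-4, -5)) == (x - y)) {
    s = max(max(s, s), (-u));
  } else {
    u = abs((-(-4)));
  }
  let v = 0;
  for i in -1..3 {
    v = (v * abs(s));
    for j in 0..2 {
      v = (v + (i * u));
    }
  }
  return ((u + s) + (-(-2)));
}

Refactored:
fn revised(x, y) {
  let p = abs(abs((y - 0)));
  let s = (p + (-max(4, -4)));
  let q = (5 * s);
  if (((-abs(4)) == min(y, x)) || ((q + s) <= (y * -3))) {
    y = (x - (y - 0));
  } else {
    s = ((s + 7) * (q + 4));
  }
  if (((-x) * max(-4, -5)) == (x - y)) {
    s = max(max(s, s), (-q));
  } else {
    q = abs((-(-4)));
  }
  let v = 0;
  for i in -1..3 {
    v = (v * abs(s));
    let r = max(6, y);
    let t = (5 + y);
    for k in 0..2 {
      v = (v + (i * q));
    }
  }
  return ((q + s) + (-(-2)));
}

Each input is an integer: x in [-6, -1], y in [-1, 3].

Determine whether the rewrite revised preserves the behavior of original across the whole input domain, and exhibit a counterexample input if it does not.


The two versions differ — the changes include arithmetic usage differs; min/max/abs usage differs; statement counts differ; constant usage differs; local variable names differ.
Spot check at x=-6, y=3 — original: s = -1; u = -5; (((-abs(4)) == min(y, x)) || ((u + s) <= (y * -3))) -> false; s = -6; (((-x) * max(-4, -5)) == (x - y)) -> false; u = 4; v = 0; [i=-1]; v = 0; [j=0]; v = -4; [j=1]; v = -8; [i=0]; v = -48; [j=0]; v = -48; [j=1]; v = -48; [i=1]; v = -288; [j=0]; v = -284; [j=1]; v = -280; [i=2]; v = -1680; [j=0]; v = -1672; [j=1]; v = -1664; return 0. revised: p = 3; s = -1; q = -5; (((-abs(4)) == min(y, x)) || ((q + s) <= (y * -3))) -> false; s = -6; (((-x) * max(-4, -5)) == (x - y)) -> false; q = 4; v = 0; [i=-1]; v = 0; r = 6; t = 8; [k=0]; v = -4; [k=1]; v = -8; [i=0]; v = -48; r = 6; t = 8; [k=0]; v = -48; [k=1]; v = -48; [i=1]; v = -288; r = 6; t = 8; [k=0]; v = -284; [k=1]; v = -280; [i=2]; v = -1680; r = 6; t = 8; [k=0]; v = -1672; [k=1]; v = -1664; return 0. Both give 0.
An exhaustive pass over the 30 declared inputs shows identical outputs.
verdict: equivalent


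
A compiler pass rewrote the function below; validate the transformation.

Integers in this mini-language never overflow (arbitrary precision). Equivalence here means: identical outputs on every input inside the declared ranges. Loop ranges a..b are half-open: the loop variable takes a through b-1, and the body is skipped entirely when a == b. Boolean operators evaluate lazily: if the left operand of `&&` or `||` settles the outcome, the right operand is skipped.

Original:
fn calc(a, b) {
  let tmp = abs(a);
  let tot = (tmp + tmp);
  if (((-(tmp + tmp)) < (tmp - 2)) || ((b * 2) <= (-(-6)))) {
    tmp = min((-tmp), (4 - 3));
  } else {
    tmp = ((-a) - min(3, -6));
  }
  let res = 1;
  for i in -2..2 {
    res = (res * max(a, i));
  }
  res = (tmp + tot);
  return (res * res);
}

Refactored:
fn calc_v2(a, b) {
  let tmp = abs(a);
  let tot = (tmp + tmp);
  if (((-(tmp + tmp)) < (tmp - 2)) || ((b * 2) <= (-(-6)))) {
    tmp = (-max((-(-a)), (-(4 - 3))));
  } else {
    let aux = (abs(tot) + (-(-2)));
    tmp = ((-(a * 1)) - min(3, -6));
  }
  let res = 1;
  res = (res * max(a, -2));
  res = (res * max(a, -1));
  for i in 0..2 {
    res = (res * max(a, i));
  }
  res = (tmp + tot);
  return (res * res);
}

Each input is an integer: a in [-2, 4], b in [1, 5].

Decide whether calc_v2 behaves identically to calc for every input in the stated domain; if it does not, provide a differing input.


The rewrite breaks on a=-2, b=1, where the results are 4 and 25.
calc: tmp := 2 | tot := 4 | (((-(tmp + tmp)) < (tmp - 2)) || ((b * 2) <= (-(-6)))): true | tmp := -2 | res := 1 | iter i=-2: | res := -2 | iter i=-1: | res := 2 | iter i=0: | res := 0 | iter i=1: | res := 0 | res := 2 | result 4
calc_v2: tmp := 2 | tot := 4 | (((-(tmp + tmp)) < (tmp - 2)) || ((b * 2) <= (-(-6)))): true | tmp := 1 | res := 1 | res := -2 | res := 2 | iter i=0: | res := 0 | iter i=1: | res := 0 | res := 5 | result 25
verdict: not equivalent; witness: a=-2, b=1


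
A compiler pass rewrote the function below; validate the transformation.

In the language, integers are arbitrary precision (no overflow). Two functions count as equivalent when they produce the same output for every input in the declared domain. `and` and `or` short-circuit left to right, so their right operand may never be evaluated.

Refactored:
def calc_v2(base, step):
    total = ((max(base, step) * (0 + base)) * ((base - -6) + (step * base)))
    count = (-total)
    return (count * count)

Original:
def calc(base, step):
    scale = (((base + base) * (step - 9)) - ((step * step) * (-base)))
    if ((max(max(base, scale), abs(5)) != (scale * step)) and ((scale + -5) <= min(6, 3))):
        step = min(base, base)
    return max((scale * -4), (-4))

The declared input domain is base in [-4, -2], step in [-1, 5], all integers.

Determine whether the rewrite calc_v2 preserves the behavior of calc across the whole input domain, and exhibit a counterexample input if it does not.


Run the pair on base=-4, step=-1.
calc: scale = 76; ((max(max(base, scale), abs(5)) != (scale * step)) and ((scale + -5) <= min(6, 3))) -> false; return -4
calc_v2: total = 24; count = -24; return 576
-4 against 576: the behavior changed.
verdict: not equivalent; witness: base=-4, step=-1


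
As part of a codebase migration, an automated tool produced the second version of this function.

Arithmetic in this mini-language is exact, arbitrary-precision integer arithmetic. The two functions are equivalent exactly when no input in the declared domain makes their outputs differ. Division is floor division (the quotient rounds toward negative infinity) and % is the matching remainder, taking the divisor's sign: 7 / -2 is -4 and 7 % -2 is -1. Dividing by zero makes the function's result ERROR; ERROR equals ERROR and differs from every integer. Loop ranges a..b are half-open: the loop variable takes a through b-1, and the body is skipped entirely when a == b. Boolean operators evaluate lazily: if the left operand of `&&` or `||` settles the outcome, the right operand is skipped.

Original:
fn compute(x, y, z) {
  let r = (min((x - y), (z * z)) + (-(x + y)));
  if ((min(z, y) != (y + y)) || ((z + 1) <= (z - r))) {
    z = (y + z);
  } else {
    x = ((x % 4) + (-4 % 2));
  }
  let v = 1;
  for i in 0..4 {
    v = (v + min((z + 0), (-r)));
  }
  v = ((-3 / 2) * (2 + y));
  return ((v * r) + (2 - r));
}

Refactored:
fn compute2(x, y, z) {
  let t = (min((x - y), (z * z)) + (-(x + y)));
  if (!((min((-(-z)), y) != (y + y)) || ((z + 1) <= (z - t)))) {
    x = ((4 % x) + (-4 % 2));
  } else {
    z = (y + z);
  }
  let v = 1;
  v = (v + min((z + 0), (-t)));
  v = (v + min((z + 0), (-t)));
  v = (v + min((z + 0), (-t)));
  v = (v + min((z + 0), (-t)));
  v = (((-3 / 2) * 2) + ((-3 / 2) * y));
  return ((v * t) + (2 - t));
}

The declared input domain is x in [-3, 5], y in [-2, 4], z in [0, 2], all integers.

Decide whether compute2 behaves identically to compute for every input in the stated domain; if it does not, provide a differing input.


Input x=0, y=0, z=0: 2 from compute versus ERROR from compute2.
verdict: not equivalent; witness: x=0, y=0, z=0


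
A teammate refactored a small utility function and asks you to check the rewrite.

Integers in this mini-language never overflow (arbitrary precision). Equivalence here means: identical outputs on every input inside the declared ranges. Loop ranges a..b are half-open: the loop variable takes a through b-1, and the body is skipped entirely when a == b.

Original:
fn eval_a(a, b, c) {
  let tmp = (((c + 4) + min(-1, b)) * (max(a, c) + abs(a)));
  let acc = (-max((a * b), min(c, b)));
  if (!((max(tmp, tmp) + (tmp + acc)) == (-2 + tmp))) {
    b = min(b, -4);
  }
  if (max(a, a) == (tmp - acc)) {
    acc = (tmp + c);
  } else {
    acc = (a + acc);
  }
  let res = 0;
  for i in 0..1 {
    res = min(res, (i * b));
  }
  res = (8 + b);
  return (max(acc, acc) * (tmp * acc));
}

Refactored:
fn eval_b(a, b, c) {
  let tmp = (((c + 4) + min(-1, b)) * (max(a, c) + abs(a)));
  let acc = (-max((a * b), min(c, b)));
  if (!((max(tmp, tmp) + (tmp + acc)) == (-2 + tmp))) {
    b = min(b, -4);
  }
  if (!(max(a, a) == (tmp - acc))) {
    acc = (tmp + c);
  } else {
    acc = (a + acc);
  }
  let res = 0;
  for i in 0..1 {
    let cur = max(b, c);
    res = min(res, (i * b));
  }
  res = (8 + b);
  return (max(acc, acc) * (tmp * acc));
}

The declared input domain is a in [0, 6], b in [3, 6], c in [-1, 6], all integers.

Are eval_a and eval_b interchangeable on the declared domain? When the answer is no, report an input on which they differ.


Try a=0, b=3, c=1.
eval_a: tmp becomes 4; next acc becomes -1; next (!((max(tmp, tmp) + (tmp + acc)) == (-2 + tmp))) evaluates to true; next b becomes -4; next (max(a, a) == (tmp - acc)) evaluates to false; next acc becomes -1; next res becomes 0; next at i=0:; next res becomes 0; next res becomes 4; next final value 4
eval_b: tmp becomes 4; next acc becomes -1; next (!((max(tmp, tmp) + (tmp + acc)) == (-2 + tmp))) evaluates to true; next b becomes -4; next (!(max(a, a) == (tmp - acc))) evaluates to true; next acc becomes 5; next res becomes 0; next at i=0:; next cur becomes 1; next res becomes 0; next res becomes 4; next final value 100
4 != 100, so the rewrite changes behavior.
verdict: not equivalent; witness: a=0, b=3, c=1


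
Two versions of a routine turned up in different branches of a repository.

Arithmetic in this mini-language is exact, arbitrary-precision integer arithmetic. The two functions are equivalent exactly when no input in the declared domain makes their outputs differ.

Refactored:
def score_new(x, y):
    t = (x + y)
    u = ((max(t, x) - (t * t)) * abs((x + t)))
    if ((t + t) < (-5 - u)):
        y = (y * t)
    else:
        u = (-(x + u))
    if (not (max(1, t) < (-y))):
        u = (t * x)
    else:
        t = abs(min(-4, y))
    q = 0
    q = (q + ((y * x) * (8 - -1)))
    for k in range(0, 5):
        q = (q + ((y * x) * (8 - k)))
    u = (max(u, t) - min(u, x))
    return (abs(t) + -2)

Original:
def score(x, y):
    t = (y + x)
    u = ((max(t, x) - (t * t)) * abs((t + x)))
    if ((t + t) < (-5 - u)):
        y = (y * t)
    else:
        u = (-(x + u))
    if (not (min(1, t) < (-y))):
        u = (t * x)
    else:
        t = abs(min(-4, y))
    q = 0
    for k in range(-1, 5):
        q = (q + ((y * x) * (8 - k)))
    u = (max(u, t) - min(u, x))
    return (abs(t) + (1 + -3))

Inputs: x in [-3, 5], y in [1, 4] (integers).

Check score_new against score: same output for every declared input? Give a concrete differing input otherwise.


Take x=-2, y=1.
score: t := -1 | u := -6 | ((t + t) < (-5 - u)): true | y := -1 | (not (min(1, t) < (-y))): false | t := 4 | q := 0 | iter k=-1: | q := 18 | iter k=0: | q := 34 | iter k=1: | q := 48 | iter k=2: | q := 60 | iter k=3: | q := 70 | iter k=4: | q := 78 | u := 10 | result 2
score_new: t := -1 | u := -6 | ((t + t) < (-5 - u)): true | y := -1 | (not (max(1, t) < (-y))): true | u := 2 | q := 0 | q := 18 | iter k=0: | q := 34 | iter k=1: | q := 48 | iter k=2: | q := 60 | iter k=3: | q := 70 | iter k=4: | q := 78 | u := 4 | result -1
2 != -1, so the rewrite changes behavior.
verdict: not equivalent; witness: x=-2, y=1


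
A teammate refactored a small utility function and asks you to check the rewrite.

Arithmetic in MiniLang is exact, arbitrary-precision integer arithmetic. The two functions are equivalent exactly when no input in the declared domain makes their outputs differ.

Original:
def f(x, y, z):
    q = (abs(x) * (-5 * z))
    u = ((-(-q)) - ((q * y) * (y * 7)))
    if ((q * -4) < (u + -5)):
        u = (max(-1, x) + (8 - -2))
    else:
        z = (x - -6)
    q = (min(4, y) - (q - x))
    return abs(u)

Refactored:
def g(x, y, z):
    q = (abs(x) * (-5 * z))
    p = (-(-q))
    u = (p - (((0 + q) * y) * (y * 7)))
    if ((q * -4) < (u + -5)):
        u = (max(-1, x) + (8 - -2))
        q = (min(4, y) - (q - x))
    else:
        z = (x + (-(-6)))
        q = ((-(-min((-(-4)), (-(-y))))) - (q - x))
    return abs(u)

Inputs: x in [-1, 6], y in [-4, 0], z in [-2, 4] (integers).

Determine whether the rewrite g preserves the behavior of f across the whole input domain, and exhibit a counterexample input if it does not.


Behavior is preserved: although constant usage differs; also arithmetic usage differs; also statement counts differ; also min/max/abs usage differs; also local variable names differ, the outputs never diverge.
One worked example (x=4, y=0, z=3) — f: q = -60; u = -60; ((q * -4) < (u + -5)) -> false; z = 10; q = 64; return 60; g: q = -60; p = -60; u = -60; ((q * -4) < (u + -5)) -> false; z = 10; q = 64; return 60; agreement on 60.
Checked all 280 inputs in the declared domain: the outputs agree on every one.
verdict: equivalent


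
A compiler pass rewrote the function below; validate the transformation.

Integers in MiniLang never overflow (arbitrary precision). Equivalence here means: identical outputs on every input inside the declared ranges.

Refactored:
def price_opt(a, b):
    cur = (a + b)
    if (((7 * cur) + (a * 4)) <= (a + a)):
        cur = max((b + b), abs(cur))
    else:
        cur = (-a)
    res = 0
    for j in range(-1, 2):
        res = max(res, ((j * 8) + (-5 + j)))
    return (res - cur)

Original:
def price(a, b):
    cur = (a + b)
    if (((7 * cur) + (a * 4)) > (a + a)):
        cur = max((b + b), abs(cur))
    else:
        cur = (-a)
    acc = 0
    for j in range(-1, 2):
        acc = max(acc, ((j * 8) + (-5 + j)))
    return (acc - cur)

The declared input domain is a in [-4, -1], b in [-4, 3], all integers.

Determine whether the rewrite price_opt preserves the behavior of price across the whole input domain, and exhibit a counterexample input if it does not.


These are not equivalent — on a=-4, b=-4 the outputs split (0 vs -4).
price: cur becomes -8; next (((7 * cur) + (a * 4)) > (a + a)) evaluates to false; next cur becomes 4; next acc becomes 0; next at j=-1:; next acc becomes 0; next at j=0:; next acc becomes 0; next at j=1:; next acc becomes 4; next final value 0
price_opt: cur becomes -8; next (((7 * cur) + (a * 4)) <= (a + a)) evaluates to true; next cur becomes 8; next res becomes 0; next at j=-1:; next res becomes 0; next at j=0:; next res becomes 0; next at j=1:; next res becomes 4; next final value -4
verdict: not equivalent; witness: a=-4, b=-4


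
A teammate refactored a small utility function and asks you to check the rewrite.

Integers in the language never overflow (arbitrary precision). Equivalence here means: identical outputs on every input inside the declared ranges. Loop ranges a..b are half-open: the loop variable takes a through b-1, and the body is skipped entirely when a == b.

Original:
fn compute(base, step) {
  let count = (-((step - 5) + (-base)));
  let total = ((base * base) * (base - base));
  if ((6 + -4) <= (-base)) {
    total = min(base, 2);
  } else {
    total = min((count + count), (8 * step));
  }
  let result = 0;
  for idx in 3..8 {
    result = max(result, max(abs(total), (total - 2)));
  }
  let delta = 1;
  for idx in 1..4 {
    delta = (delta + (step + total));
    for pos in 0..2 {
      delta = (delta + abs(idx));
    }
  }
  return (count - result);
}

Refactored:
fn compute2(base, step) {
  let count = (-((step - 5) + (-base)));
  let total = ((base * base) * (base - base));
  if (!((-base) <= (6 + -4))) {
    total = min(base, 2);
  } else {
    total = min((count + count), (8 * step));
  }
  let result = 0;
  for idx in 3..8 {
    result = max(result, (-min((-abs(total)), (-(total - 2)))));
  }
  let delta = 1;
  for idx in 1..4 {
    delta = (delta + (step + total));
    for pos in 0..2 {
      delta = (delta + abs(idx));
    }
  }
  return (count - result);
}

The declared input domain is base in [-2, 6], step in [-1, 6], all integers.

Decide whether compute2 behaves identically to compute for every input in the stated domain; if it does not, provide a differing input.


Try base=-2, step=-1.
compute: count := 4 | total := 0 | ((6 + -4) <= (-base)): true | total := -2 | result := 0 | iter idx=3: | result := 2 | iter idx=4: | result := 2 | iter idx=5: | result := 2 | iter idx=6: | result := 2 | iter idx=7: | result := 2 | delta := 1 | iter idx=1: | delta := -2 | iter pos=0: | delta := -1 | iter pos=1: | delta := 0 | iter idx=2: | delta := -3 | iter pos=0: | delta := -1 | iter pos=1: | delta := 1 | iter idx=3: | delta := -2 | iter pos=0: | delta := 1 | iter pos=1: | delta := 4 | result 2
compute2: count := 4 | total := 0 | (!((-base) <= (6 + -4))): false | total := -8 | result := 0 | iter idx=3: | result := 8 | iter idx=4: | result := 8 | iter idx=5: | result := 8 | iter idx=6: | result := 8 | iter idx=7: | result := 8 | delta := 1 | iter idx=1: | delta := -8 | iter pos=0: | delta := -7 | iter pos=1: | delta := -6 | iter idx=2: | delta := -15 | iter pos=0: | delta := -13 | iter pos=1: | delta := -11 | iter idx=3: | delta := -20 | iter pos=0: | delta := -17 | iter pos=1: | delta := -14 | result -4
2 and -4 differ, so these are not the same function on this domain.
verdict: not equivalent; witness: base=-2, step=-1


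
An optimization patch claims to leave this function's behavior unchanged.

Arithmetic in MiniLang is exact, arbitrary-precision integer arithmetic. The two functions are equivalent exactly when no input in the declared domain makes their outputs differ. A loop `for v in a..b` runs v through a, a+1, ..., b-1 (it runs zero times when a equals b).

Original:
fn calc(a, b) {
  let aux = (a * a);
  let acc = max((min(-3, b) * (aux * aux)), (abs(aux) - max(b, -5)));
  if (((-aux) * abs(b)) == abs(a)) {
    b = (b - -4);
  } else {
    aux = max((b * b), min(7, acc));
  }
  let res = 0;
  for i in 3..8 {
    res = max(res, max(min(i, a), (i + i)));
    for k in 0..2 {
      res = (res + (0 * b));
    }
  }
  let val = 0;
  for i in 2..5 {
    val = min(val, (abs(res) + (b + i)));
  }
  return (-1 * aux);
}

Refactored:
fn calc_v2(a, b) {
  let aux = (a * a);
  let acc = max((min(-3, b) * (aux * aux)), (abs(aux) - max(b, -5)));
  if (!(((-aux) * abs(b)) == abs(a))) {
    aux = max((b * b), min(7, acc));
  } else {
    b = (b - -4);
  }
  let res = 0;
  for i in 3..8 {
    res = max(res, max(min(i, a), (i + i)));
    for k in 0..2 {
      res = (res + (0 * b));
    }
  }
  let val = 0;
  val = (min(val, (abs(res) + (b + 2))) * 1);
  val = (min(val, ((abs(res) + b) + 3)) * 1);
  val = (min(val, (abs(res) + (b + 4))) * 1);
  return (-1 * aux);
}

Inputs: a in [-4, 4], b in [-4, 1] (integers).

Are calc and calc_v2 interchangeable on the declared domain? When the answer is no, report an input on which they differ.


The two versions differ — the changes include loop structure differs; also boolean connective usage differs; also statement counts differ; also arithmetic usage differs; also min/max/abs usage differs; also constant usage differs.
Spot check at a=-4, b=1 — calc: aux := 16 | acc := 15 | (((-aux) * abs(b)) == abs(a)): false | aux := 7 | res := 0 | iter i=3: | res := 6 | iter k=0: | res := 6 | iter k=1: | res := 6 | iter i=4: | res := 8 | iter k=0: | res := 8 | iter k=1: | res := 8 | iter i=5: | res := 10 | iter k=0: | res := 10 | iter k=1: | res := 10 | iter i=6: | res := 12 | iter k=0: | res := 12 | iter k=1: | res := 12 | iter i=7: | res := 14 | iter k=0: | res := 14 | iter k=1: | res := 14 | val := 0 | iter i=2: | val := 0 | iter i=3: | val := 0 | iter i=4: | val := 0 | result -7. calc_v2: aux := 16 | acc := 15 | (!(((-aux) * abs(b)) == abs(a))): true | aux := 7 | res := 0 | iter i=3: | res := 6 | iter k=0: | res := 6 | iter k=1: | res := 6 | iter i=4: | res := 8 | iter k=0: | res := 8 | iter k=1: | res := 8 | iter i=5: | res := 10 | iter k=0: | res := 10 | iter k=1: | res := 10 | iter i=6: | res := 12 | iter k=0: | res := 12 | iter k=1: | res := 12 | iter i=7: | res := 14 | iter k=0: | res := 14 | iter k=1: | res := 14 | val := 0 | val := 0 | val := 0 | val := 0 | result -7. Both give -7.
Every one of the 54 inputs gives matching results.
verdict: equivalent


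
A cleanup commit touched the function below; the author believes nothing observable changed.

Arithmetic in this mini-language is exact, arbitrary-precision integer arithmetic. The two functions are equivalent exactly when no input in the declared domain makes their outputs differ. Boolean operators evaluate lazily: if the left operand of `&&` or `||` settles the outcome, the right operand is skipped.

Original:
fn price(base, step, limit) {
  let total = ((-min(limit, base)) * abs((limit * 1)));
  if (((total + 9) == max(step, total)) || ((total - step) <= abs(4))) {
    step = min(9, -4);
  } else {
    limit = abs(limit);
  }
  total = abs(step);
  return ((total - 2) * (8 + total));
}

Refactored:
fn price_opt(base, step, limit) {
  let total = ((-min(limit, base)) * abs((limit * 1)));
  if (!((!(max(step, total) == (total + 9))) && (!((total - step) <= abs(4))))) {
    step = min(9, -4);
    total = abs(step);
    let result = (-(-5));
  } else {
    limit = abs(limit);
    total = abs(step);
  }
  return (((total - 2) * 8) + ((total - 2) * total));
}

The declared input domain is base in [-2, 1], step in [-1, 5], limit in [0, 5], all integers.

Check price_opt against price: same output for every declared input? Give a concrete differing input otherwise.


Equivalent — the differences include constant usage differs, and statement counts differ, and arithmetic usage differs, and boolean connective usage differs, and local variable names differ, and min/max/abs usage differs, yet no declared input distinguishes the two.
Tracing base=-1, step=-1, limit=0: price: total := 0 | (((total + 9) == max(step, total)) || ((total - step) <= abs(4))): true | step := -4 | total := 4 | result 24 | price_opt: total := 0 | (!((!(max(step, total) == (total + 9))) && (!((total - step) <= abs(4))))): true | step := -4 | total := 4 | result := 5 | result 24 — matching result 24.
Sweeping the whole domain (168 inputs) finds no disagreement.
verdict: equivalent


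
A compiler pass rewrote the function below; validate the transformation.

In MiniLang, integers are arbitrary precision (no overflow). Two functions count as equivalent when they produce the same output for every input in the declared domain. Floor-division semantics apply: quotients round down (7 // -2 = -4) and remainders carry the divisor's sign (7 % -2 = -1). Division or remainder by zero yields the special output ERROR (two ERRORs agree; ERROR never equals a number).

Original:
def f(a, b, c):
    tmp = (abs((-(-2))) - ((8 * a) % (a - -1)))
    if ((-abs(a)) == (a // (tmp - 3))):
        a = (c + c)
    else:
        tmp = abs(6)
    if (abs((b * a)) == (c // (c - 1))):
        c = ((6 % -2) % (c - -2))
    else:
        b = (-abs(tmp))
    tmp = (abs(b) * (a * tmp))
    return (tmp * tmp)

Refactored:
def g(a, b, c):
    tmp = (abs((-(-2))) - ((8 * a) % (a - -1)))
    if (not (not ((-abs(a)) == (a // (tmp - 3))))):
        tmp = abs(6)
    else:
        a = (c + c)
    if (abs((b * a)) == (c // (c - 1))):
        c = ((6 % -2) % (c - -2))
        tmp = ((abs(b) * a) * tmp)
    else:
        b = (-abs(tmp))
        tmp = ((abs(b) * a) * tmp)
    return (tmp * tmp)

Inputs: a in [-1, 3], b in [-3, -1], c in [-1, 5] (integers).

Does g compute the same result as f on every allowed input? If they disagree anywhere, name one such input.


Consider the input a=0, b=-3, c=-1.
f: tmp=2, then ((-abs(a)) == (a // (tmp - 3))) is true, then a=-2, then (abs((b * a)) == (c // (c - 1))) is false, then b=-2, then tmp=-8, then returns 64
g: tmp=2, then (not (not ((-abs(a)) == (a // (tmp - 3))))) is true, then tmp=6, then (abs((b * a)) == (c // (c - 1))) is true, then c=0, then tmp=0, then returns 0
64 vs 0 — the two versions disagree here.
verdict: not equivalent; witness: a=0, b=-3, c=-1


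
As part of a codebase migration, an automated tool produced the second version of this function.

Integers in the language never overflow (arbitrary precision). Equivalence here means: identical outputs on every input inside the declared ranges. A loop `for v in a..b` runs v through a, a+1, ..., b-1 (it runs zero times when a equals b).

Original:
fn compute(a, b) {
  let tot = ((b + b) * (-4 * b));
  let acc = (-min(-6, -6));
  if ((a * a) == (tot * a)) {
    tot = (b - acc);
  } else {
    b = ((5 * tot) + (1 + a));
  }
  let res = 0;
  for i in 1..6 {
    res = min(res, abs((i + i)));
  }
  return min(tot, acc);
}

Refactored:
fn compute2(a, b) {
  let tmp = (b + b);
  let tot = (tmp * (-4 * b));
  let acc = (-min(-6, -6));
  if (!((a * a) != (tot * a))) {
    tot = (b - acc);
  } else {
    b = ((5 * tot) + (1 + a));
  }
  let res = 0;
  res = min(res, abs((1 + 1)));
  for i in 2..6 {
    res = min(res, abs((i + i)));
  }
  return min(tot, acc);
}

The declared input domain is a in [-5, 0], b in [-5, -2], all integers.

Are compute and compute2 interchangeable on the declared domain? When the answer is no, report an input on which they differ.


Side by side, the visible changes include: comparison usage differs, plus boolean connective usage differs, plus loop structure differs, plus arithmetic usage differs, plus local variable names differ, plus constant usage differs, plus min/max/abs usage differs, plus statement counts differ.
Tracing a=-3, b=-4: compute: tot := -128 | acc := 6 | ((a * a) == (tot * a)): false | b := -642 | res := 0 | iter i=1: | res := 0 | iter i=2: | res := 0 | iter i=3: | res := 0 | iter i=4: | res := 0 | iter i=5: | res := 0 | result -128 | compute2: tmp := -8 | tot := -128 | acc := 6 | (!((a * a) != (tot * a))): false | b := -642 | res := 0 | res := 0 | iter i=2: | res := 0 | iter i=3: | res := 0 | iter i=4: | res := 0 | iter i=5: | res := 0 | result -128 — matching result -128.
Across all 24 domain points the two functions coincide.
verdict: equivalent


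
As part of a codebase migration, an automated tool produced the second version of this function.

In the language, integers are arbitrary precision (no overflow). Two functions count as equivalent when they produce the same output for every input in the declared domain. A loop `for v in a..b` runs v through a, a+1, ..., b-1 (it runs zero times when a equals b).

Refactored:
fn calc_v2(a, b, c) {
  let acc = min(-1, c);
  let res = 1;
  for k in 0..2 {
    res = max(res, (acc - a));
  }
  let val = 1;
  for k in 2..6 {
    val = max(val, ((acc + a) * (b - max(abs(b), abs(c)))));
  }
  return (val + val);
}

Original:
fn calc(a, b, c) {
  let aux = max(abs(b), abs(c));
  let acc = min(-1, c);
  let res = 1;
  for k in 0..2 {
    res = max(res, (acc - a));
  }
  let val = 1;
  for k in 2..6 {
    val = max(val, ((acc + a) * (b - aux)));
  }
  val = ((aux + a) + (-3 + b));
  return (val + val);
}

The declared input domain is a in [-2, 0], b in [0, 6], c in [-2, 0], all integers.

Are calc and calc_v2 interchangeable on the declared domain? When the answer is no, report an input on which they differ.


Evaluate both at a=-2, b=0, c=-2.
calc: aux = 2; acc = -2; res = 1; [k=0]; res = 1; [k=1]; res = 1; val = 1; [k=2]; val = 8; [k=3]; val = 8; [k=4]; val = 8; [k=5]; val = 8; val = -3; return -6
calc_v2: acc = -2; res = 1; [k=0]; res = 1; [k=1]; res = 1; val = 1; [k=2]; val = 8; [k=3]; val = 8; [k=4]; val = 8; [k=5]; val = 8; return 16
-6 against 16: the behavior changed.
verdict: not equivalent; witness: a=-2, b=0, c=-2


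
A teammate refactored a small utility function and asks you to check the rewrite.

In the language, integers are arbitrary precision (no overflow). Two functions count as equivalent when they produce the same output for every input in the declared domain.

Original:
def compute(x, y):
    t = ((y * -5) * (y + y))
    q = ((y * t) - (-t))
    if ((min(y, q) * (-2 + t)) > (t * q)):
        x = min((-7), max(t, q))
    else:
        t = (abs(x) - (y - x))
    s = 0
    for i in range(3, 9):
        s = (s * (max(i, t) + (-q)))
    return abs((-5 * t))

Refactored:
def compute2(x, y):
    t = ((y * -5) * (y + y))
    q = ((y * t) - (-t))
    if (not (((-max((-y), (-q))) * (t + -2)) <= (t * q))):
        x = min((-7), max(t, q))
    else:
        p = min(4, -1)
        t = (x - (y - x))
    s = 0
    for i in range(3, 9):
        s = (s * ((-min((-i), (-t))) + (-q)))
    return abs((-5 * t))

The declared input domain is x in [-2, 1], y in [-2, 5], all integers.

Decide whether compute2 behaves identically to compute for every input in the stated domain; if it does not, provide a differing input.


Try x=-2, y=0.
compute: t becomes 0; next q becomes 0; next ((min(y, q) * (-2 + t)) > (t * q)) evaluates to false; next t becomes 0; next s becomes 0; next at i=3:; next s becomes 0; next at i=4:; next s becomes 0; next at i=5:; next s becomes 0; next at i=6:; next s becomes 0; next at i=7:; next s becomes 0; next at i=8:; next s becomes 0; next final value 0
compute2: t becomes 0; next q becomes 0; next (not (((-max((-y), (-q))) * (t + -2)) <= (t * q))) evaluates to false; next p becomes -1; next t becomes -4; next s becomes 0; next at i=3:; next s becomes 0; next at i=4:; next s becomes 0; next at i=5:; next s becomes 0; next at i=6:; next s becomes 0; next at i=7:; next s becomes 0; next at i=8:; next s becomes 0; next final value 20
0 against 20: the behavior changed.
verdict: not equivalent; witness: x=-2, y=0


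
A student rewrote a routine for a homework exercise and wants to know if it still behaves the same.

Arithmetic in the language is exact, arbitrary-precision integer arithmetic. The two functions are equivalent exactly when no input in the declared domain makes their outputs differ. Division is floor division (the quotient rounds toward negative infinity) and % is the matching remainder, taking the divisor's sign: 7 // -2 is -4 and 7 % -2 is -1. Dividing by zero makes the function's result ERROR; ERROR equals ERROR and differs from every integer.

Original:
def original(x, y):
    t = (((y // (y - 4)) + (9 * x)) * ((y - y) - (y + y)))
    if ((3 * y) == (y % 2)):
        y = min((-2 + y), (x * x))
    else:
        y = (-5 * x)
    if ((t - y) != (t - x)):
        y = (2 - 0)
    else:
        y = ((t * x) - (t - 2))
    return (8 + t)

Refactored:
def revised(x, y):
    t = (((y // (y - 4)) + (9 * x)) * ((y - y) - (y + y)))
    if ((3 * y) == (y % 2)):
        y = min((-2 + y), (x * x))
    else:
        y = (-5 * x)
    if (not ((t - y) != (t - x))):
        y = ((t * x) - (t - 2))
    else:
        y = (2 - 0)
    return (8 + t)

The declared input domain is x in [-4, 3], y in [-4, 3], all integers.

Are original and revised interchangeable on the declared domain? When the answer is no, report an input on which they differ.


Comparing the listings, the differences include: boolean connective usage differs.
As a probe, take x=-4, y=1: original runs t = 74; ((3 * y) == (y % 2)) -> false; y = 20; ((t - y) != (t - x)) -> true; y = 2; return 82; revised runs t = 74; ((3 * y) == (y % 2)) -> false; y = 20; (not ((t - y) != (t - x))) -> false; y = 2; return 82; both end at 82.
Sweeping the whole domain (64 inputs) finds no disagreement.
verdict: equivalent


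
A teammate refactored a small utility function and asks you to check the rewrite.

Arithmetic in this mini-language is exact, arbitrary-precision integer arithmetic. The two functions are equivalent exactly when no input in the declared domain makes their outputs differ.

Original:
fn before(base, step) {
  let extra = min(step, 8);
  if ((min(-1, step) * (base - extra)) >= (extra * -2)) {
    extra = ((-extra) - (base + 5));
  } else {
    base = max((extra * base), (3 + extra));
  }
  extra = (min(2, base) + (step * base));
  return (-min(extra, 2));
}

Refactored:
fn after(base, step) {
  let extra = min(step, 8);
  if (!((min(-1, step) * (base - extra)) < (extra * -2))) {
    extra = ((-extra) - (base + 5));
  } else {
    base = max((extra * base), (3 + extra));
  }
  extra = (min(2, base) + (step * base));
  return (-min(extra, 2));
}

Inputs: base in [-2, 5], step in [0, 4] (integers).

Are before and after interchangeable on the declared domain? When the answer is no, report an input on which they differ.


The two versions differ — the changes include comparison usage differs, boolean connective usage differs.
One worked example (base=2, step=3) — before: extra becomes 3; next ((min(-1, step) * (base - extra)) >= (extra * -2)) evaluates to true; next extra becomes -10; next extra becomes 8; next final value -2; after: extra becomes 3; next (!((min(-1, step) * (base - extra)) < (extra * -2))) evaluates to true; next extra becomes -10; next extra becomes 8; next final value -2; agreement on -2.
Across all 40 domain points the two functions coincide.
verdict: equivalent


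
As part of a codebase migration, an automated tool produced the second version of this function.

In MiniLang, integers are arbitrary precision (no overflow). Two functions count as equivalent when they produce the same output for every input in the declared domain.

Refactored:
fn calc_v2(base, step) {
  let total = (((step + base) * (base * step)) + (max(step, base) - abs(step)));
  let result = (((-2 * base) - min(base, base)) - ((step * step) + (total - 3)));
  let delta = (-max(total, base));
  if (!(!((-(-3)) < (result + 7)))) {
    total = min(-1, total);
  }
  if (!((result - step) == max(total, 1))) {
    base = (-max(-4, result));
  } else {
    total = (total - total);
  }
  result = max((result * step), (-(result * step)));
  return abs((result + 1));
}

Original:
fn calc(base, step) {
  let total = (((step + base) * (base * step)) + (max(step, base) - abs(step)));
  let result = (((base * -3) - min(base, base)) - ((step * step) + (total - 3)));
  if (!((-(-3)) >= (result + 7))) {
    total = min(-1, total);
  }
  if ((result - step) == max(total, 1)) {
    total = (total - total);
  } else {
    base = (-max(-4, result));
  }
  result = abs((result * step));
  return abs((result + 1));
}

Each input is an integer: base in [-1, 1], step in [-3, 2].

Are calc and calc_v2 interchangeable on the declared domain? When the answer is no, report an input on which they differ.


These are not equivalent — on base=-1, step=-3 the outputs split (43 vs 40).
calc: total = -16; result = 14; (!((-(-3)) >= (result + 7))) -> true; total = -16; ((result - step) == max(total, 1)) -> false; base = -14; result = 42; return 43
calc_v2: total = -16; result = 13; delta = 1; (!(!((-(-3)) < (result + 7)))) -> true; total = -16; (!((result - step) == max(total, 1))) -> true; base = -13; result = 39; return 40
verdict: not equivalent; witness: base=-1, step=-3
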